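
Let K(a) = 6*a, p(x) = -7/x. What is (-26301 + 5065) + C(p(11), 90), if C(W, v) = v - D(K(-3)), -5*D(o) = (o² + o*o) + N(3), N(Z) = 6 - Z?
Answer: -105079/5 ≈ -21016.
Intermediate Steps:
D(o) = -⅗ - 2*o²/5 (D(o) = -((o² + o*o) + (6 - 1*3))/5 = -((o² + o²) + (6 - 3))/5 = -(2*o² + 3)/5 = -(3 + 2*o²)/5 = -⅗ - 2*o²/5)
C(W, v) = 651/5 + v (C(W, v) = v - (-⅗ - 2*(6*(-3))²/5) = v - (-⅗ - ⅖*(-18)²) = v - (-⅗ - ⅖*324) = v - (-⅗ - 648/5) = v - 1*(-651/5) = v + 651/5 = 651/5 + v)
(-26301 + 5065) + C(p(11), 90) = (-26301 + 5065) + (651/5 + 90) = -21236 + 1101/5 = -105079/5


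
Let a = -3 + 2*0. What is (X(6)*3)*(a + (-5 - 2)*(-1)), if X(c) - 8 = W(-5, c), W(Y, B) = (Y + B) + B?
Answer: 180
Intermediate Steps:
W(Y, B) = Y + 2*B (W(Y, B) = (B + Y) + B = Y + 2*B)
a = -3 (a = -3 + 0 = -3)
X(c) = 3 + 2*c (X(c) = 8 + (-5 + 2*c) = 3 + 2*c)
(X(6)*3)*(a + (-5 - 2)*(-1)) = ((3 + 2*6)*3)*(-3 + (-5 - 2)*(-1)) = ((3 + 12)*3)*(-3 - 7*(-1)) = (15*3)*(-3 + 7) = 45*4 = 180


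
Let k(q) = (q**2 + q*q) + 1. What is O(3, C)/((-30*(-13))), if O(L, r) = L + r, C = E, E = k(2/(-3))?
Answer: 22/1755 ≈ 0.012536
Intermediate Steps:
k(q) = 1 + 2*q**2 (k(q) = (q**2 + q**2) + 1 = 2*q**2 + 1 = 1 + 2*q**2)
E = 17/9 (E = 1 + 2*(2/(-3))**2 = 1 + 2*(2*(-1/3))**2 = 1 + 2*(-2/3)**2 = 1 + 2*(4/9) = 1 + 8/9 = 17/9 ≈ 1.8889)
C = 17/9 ≈ 1.8889
O(3, C)/((-30*(-13))) = (3 + 17/9)/((-30*(-13))) = (44/9)/390 = (44/9)*(1/390) = 22/1755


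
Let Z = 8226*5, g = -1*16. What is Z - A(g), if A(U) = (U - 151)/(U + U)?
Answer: 1315993/32 ≈ 41125.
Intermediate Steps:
g = -16
Z = 41130
A(U) = (-151 + U)/(2*U) (A(U) = (-151 + U)/((2*U)) = (-151 + U)*(1/(2*U)) = (-151 + U)/(2*U))
Z - A(g) = 41130 - (-151 - 16)/(2*(-16)) = 41130 - (-1)*(-167)/(2*16) = 41130 - 1*167/32 = 41130 - 167/32 = 1315993/32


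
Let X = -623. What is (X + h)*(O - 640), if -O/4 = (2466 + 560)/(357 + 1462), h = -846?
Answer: 101643048/107 ≈ 9.4994e+5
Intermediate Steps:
O = -712/107 (O = -4*(2466 + 560)/(357 + 1462) = -12104/1819 = -4*178/107 = -712/107 ≈ -6.6542)
(X + h)*(O - 640) = (-623 - 846)*(-712/107 - 640) = -1469*(-69192/107) = 101643048/107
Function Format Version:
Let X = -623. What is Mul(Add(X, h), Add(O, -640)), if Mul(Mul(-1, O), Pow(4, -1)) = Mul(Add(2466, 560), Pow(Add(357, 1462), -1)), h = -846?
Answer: Rational(101643048, 107) ≈ 9.4994e+5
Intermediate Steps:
O = Rational(-712, 107) (O = Mul(-4, Mul(Add(2466, 560), Pow(Add(357, 1462), -1))) = Mul(-4, Mul(3026, Pow(1819, -1))) = Mul(-4, Mul(3026, Rational(1, 1819))) = Mul(-4, Rational(178, 107)) = Rational(-712, 107) ≈ -6.6542)
Mul(Add(X, h), Add(O, -640)) = Mul(Add(-623, -846), Add(Rational(-712, 107), -640)) = Mul(-1469, Rational(-69192, 107)) = Rational(101643048, 107)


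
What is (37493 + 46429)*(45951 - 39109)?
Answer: 574194324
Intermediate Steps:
(37493 + 46429)*(45951 - 39109) = 83922*6842 = 574194324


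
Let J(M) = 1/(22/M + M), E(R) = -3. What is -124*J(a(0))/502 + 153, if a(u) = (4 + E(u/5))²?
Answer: 883207/5773 ≈ 152.99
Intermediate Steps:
a(u) = 1 (a(u) = (4 - 3)² = 1² = 1)
J(M) = 1/(M + 22/M)
-124*J(a(0))/502 + 153 = -124*1/(22 + 1²)/502 + 153 = -124*1/(22 + 1)/502 + 153 = -124*1/23/502 + 153 = -124*1*(1/23)/502 + 153 = -124/(23*502) + 153 = -124*1/11546 + 153 = -62/5773 + 153 = 883207/5773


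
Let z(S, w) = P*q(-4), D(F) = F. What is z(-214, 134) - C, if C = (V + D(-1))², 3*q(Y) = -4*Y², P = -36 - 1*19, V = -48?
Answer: -3683/3 ≈ -1227.7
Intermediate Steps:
P = -55 (P = -36 - 19 = -55)
q(Y) = -4*Y²/3 (q(Y) = (-4*Y²)/3 = -4*Y²/3)
z(S, w) = 3520/3 (z(S, w) = -(-220)*(-4)²/3 = -(-220)*16/3 = -55*(-64/3) = 3520/3)
C = 2401 (C = (-48 - 1)² = (-49)² = 2401)
z(-214, 134) - C = 3520/3 - 1*2401 = 3520/3 - 2401 = -3683/3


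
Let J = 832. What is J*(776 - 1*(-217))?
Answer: 826176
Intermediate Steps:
J*(776 - 1*(-217)) = 832*(776 - 1*(-217)) = 832*(776 + 217) = 832*993 = 826176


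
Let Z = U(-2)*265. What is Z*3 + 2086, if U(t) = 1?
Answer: 2881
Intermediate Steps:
Z = 265 (Z = 1*265 = 265)
Z*3 + 2086 = 265*3 + 2086 = 795 + 2086 = 2881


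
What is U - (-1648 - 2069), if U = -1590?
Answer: 2127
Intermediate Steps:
U - (-1648 - 2069) = -1590 - (-1648 - 2069) = -1590 - 1*(-3717) = -1590 + 3717 = 2127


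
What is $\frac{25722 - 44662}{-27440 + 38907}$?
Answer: $- \frac{18940}{11467} \approx -1.6517$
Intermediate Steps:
$\frac{25722 - 44662}{-27440 + 38907} = - \frac{18940}{11467}$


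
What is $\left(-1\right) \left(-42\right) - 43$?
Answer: $-1$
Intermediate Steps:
$\left(-1\right) \left(-42\right) - 43 = 42 - 43 = -1$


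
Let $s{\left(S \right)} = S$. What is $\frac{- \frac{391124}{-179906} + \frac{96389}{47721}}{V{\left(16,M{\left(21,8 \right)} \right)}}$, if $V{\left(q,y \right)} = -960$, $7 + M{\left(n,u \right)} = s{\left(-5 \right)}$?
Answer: $- \frac{18002893919}{4120941228480} \approx -0.0043686$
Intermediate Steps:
$M{\left(n,u \right)} = -12$ ($M{\left(n,u \right)} = -7 - 5 = -12$)
$\frac{- \frac{391124}{-179906} + \frac{96389}{47721}}{V{\left(16,M{\left(21,8 \right)} \right)}} = \frac{- \frac{391124}{-179906} + \frac{96389}{47721}}{-960} = \left(\left(-391124\right) \left(- \frac{1}{179906}\right) + 96389 \cdot \frac{1}{47721}\right) \left(- \frac{1}{960}\right) = \left(\frac{195562}{89953} + \frac{96389}{47721}\right) \left(- \frac{1}{960}\right) = \frac{18002893919}{4292647113} \left(- \frac{1}{960}\right) = - \frac{18002893919}{4120941228480}$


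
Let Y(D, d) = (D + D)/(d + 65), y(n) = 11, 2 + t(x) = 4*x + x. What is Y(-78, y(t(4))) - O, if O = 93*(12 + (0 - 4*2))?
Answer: -7107/19 ≈ -374.05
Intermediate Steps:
O = 372 (O = 93*(12 + (0 - 8)) = 93*(12 - 8) = 93*4 = 372)
t(x) = -2 + 5*x (t(x) = -2 + (4*x + x) = -2 + 5*x)
Y(D, d) = 2*D/(65 + d) (Y(D, d) = (2*D)/(65 + d) = 2*D/(65 + d))
Y(-78, y(t(4))) - O = 2*(-78)/(65 + 11) - 1*372 = 2*(-78)/76 - 372 = 2*(-78)*(1/76) - 372 = -39/19 - 372 = -7107/19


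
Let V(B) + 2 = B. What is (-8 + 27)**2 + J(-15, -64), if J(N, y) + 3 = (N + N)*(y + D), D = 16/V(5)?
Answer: 2118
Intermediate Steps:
V(B) = -2 + B
D = 16/3 (D = 16/(-2 + 5) = 16/3 ≈ 5.3333)
J(N, y) = -3 + 2*N*(16/3 + y) (J(N, y) = -3 + (N + N)*(y + 16/3) = -3 + (2*N)*(16/3 + y) = -3 + 2*N*(16/3 + y))
(-8 + 27)**2 + J(-15, -64) = (-8 + 27)**2 + (-3 + (32/3)*(-15) + 2*(-15)*(-64)) = 19**2 + (-3 - 160 + 1920) = 361 + 1757 = 2118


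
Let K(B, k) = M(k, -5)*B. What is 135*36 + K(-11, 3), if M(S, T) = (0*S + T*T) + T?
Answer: 4640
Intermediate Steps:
M(S, T) = T + T² (M(S, T) = (0 + T²) + T = T² + T = T + T²)
K(B, k) = 20*B (K(B, k) = (-5*(1 - 5))*B = (-5*(-4))*B = 20*B)
135*36 + K(-11, 3) = 135*36 + 20*(-11) = 4860 - 220 = 4640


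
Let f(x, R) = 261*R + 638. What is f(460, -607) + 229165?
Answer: 71376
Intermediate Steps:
f(x, R) = 638 + 261*R
f(460, -607) + 229165 = (638 + 261*(-607)) + 229165 = (638 - 158427) + 229165 = -157789 + 229165 = 71376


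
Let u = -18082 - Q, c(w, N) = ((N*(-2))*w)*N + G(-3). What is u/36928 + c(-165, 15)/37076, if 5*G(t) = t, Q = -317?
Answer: 2604033379/1711428160 ≈ 1.5216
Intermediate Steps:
G(t) = t/5
c(w, N) = -3/5 - 2*w*N**2 (c(w, N) = ((N*(-2))*w)*N + (1/5)*(-3) = ((-2*N)*w)*N - 3/5 = (-2*N*w)*N - 3/5 = -2*w*N**2 - 3/5 = -3/5 - 2*w*N**2)
u = -17765 (u = -18082 - 1*(-317) = -18082 + 317 = -17765)
u/36928 + c(-165, 15)/37076 = -17765/36928 + (-3/5 - 2*(-165)*15**2)/37076 = -17765*1/36928 + (-3/5 - 2*(-165)*225)*(1/37076) = -17765/36928 + (-3/5 + 74250)*(1/37076) = -17765/36928 + (371247/5)*(1/37076) = -17765/36928 + 371247/185380 = 2604033379/1711428160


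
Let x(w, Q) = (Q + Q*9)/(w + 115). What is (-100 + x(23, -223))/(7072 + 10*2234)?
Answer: -8015/2029428 ≈ -0.0039494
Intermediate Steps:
x(w, Q) = 10*Q/(115 + w) (x(w, Q) = (Q + 9*Q)/(115 + w) = (10*Q)/(115 + w) = 10*Q/(115 + w))
(-100 + x(23, -223))/(7072 + 10*2234) = (-100 + 10*(-223)/(115 + 23))/(7072 + 10*2234) = (-100 + 10*(-223)/138)/(7072 + 22340) = (-100 + 10*(-223)*(1/138))/29412 = (-100 - 1115/69)*(1/29412) = -8015/69*1/29412 = -8015/2029428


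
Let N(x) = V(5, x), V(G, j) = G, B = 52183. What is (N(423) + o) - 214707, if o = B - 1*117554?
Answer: -280073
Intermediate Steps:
N(x) = 5
o = -65371 (o = 52183 - 1*117554 = 52183 - 117554 = -65371)
(N(423) + o) - 214707 = (5 - 65371) - 214707 = -65366 - 214707 = -280073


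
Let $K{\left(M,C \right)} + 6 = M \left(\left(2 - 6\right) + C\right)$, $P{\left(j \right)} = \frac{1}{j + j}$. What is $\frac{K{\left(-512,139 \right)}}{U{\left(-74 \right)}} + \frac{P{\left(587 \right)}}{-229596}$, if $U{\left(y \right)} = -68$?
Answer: $\frac{4658154083659}{4582276968} \approx 1016.6$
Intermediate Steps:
$P{\left(j \right)} = \frac{1}{2 j}$
$K{\left(M,C \right)} = -6 + M \left(-4 + C\right)$ ($K{\left(M,C \right)} = -6 + M \left(\left(2 - 6\right) + C\right) = -6 + M \left(-4 + C\right)$)
$\frac{K{\left(-512,139 \right)}}{U{\left(-74 \right)}} + \frac{P{\left(587 \right)}}{-229596} = \frac{-6 - -2048 + 139 \left(-512\right)}{-68} + \frac{\frac{1}{2} \cdot \frac{1}{587}}{-229596} = \left(-6 + 2048 - 71168\right) \left(- \frac{1}{68}\right) + \frac{1}{2} \cdot \frac{1}{587} \left(- \frac{1}{229596}\right) = \left(-69126\right) \left(- \frac{1}{68}\right) + \frac{1}{1174} \left(- \frac{1}{229596}\right) = \frac{34563}{34} - \frac{1}{269545704} = \frac{4658154083659}{4582276968}$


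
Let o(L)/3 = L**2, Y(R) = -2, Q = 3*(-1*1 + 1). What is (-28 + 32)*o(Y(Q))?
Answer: 48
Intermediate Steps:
Q = 0 (Q = 3*(-1 + 1) = 3*0 = 0)
o(L) = 3*L**2
(-28 + 32)*o(Y(Q)) = (-28 + 32)*(3*(-2)**2) = 4*(3*4) = 4*12 = 48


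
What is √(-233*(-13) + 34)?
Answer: √3063 ≈ 55.344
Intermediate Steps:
√(-233*(-13) + 34) = √(3029 + 34) = √3063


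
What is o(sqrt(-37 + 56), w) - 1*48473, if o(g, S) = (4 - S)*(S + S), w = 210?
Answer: -134993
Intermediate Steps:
o(g, S) = 2*S*(4 - S) (o(g, S) = (4 - S)*(2*S) = 2*S*(4 - S))
o(sqrt(-37 + 56), w) - 1*48473 = 2*210*(4 - 1*210) - 1*48473 = 2*210*(4 - 210) - 48473 = 2*210*(-206) - 48473 = -86520 - 48473 = -134993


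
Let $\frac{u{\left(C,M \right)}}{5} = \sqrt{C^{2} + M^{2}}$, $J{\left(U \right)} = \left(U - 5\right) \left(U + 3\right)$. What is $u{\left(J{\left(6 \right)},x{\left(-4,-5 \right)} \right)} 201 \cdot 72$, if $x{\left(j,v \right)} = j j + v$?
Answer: $72360 \sqrt{202} \approx 1.0284 \cdot 10^{6}$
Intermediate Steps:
$x{\left(j,v \right)} = v + j^{2}$ ($x{\left(j,v \right)} = j^{2} + v = v + j^{2}$)
$J{\left(U \right)} = \left(-5 + U\right) \left(3 + U\right)$
$u{\left(C,M \right)} = 5 \sqrt{C^{2} + M^{2}}$
$u{\left(J{\left(6 \right)},x{\left(-4,-5 \right)} \right)} 201 \cdot 72 = 5 \sqrt{\left(-15 + 6^{2} - 12\right)^{2} + \left(-5 + \left(-4\right)^{2}\right)^{2}} \cdot 201 \cdot 72 = 5 \sqrt{\left(-15 + 36 - 12\right)^{2} + \left(-5 + 16\right)^{2}} \cdot 201 \cdot 72 = 5 \sqrt{9^{2} + 11^{2}} \cdot 201 \cdot 72 = 5 \sqrt{81 + 121} \cdot 201 \cdot 72 = 5 \sqrt{202} \cdot 201 \cdot 72 = 1005 \sqrt{202} \cdot 72 = 72360 \sqrt{202}$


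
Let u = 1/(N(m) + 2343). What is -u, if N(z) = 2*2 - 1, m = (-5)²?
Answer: -1/2346 ≈ -0.00042626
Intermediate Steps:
m = 25
N(z) = 3 (N(z) = 4 - 1 = 3)
u = 1/2346 (u = 1/(3 + 2343) = 1/2346 ≈ 0.00042626)
-u = -1*1/2346 = -1/2346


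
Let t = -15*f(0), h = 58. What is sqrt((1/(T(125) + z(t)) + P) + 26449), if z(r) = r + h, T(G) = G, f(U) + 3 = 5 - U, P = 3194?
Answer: 2*sqrt(19275365)/51 ≈ 172.17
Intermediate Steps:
f(U) = 2 - U (f(U) = -3 + (5 - U) = 2 - U)
t = -30 (t = -15*(2 - 1*0) = -15*(2 + 0) = -15*2 = -30)
z(r) = 58 + r (z(r) = r + 58 = 58 + r)
sqrt((1/(T(125) + z(t)) + P) + 26449) = sqrt((1/(125 + (58 - 30)) + 3194) + 26449) = sqrt((1/(125 + 28) + 3194) + 26449) = sqrt((1/153 + 3194) + 26449) = sqrt(488683/153 + 26449) = sqrt(4535380/153) = 2*sqrt(19275365)/51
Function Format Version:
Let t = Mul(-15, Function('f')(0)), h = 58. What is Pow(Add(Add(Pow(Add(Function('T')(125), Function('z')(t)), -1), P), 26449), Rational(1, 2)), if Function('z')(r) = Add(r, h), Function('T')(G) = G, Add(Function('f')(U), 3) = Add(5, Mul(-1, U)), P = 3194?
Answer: Mul(Rational(2, 51), Pow(19275365, Rational(1, 2))) ≈ 172.17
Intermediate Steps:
Function('f')(U) = Add(2, Mul(-1, U)) (Function('f')(U) = Add(-3, Add(5, Mul(-1, U))) = Add(2, Mul(-1, U)))
t = -30 (t = Mul(-15, Add(2, Mul(-1, 0))) = Mul(-15, Add(2, 0)) = Mul(-15, 2) = -30)
Function('z')(r) = Add(58, r) (Function('z')(r) = Add(r, 58) = Add(58, r))
Pow(Add(Add(Pow(Add(Function('T')(125), Function('z')(t)), -1), P), 26449), Rational(1, 2)) = Pow(Add(Add(Pow(Add(125, Add(58, -30)), -1), 3194), 26449), Rational(1, 2)) = Pow(Add(Add(Pow(Add(125, 28), -1), 3194), 26449), Rational(1, 2)) = Pow(Add(Add(Pow(153, -1), 3194), 26449), Rational(1, 2)) = Pow(Add(Add(Rational(1, 153), 3194), 26449), Rational(1, 2)) = Pow(Add(Rational(488683, 153), 26449), Rational(1, 2)) = Pow(Rational(4535380, 153), Rational(1, 2)) = Mul(Rational(2, 51), Pow(19275365, Rational(1, 2)))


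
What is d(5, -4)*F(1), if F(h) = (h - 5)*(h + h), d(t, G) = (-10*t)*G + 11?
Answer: -1688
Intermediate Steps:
d(t, G) = 11 - 10*G*t (d(t, G) = -10*G*t + 11 = 11 - 10*G*t)
F(h) = 2*h*(-5 + h) (F(h) = (-5 + h)*(2*h) = 2*h*(-5 + h))
d(5, -4)*F(1) = (11 - 10*(-4)*5)*(2*1*(-5 + 1)) = (11 + 200)*(2*1*(-4)) = 211*(-8) = -1688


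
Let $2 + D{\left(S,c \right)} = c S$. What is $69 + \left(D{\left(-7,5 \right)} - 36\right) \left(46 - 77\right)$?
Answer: $2332$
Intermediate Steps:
$D{\left(S,c \right)} = -2 + S c$ ($D{\left(S,c \right)} = -2 + c S = -2 + S c$)
$69 + \left(D{\left(-7,5 \right)} - 36\right) \left(46 - 77\right) = 69 + \left(\left(-2 - 35\right) - 36\right) \left(46 - 77\right) = 69 + \left(\left(-2 - 35\right) - 36\right) \left(-31\right) = 69 + \left(-37 - 36\right) \left(-31\right) = 69 - -2263 = 69 + 2263 = 2332$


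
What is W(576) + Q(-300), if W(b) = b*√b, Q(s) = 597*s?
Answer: -165276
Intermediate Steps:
W(b) = b^(3/2)
W(576) + Q(-300) = 576^(3/2) + 597*(-300) = 13824 - 179100 = -165276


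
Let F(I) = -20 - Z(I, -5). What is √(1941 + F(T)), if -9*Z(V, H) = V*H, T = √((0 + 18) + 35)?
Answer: √(17289 - 5*√53)/3 ≈ 43.783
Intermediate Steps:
T = √53 (T = √(18 + 35) = √53 ≈ 7.2801)
Z(V, H) = -H*V/9 (Z(V, H) = -V*H/9 = -H*V/9)
F(I) = -20 - 5*I/9 (F(I) = -20 - (-1)*(-5)*I/9 = -20 - 5*I/9)
√(1941 + F(T)) = √(1941 + (-20 - 5*√53/9)) = √(1921 - 5*√53/9)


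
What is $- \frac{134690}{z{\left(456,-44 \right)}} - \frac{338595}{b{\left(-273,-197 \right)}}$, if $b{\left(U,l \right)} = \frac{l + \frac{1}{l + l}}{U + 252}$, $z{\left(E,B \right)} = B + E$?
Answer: $- \frac{194114489245}{5329838} \approx -36420.0$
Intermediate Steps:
$b{\left(U,l \right)} = \frac{l + \frac{1}{2 l}}{252 + U}$
$- \frac{134690}{z{\left(456,-44 \right)}} - \frac{338595}{b{\left(-273,-197 \right)}} = - \frac{134690}{-44 + 456} - \frac{338595}{\frac{1}{-197} \frac{1}{252 - 273} \left(\frac{1}{2} + \left(-197\right)^{2}\right)} = - \frac{134690}{412} - \frac{338595}{\left(- \frac{1}{197}\right) \frac{1}{-21} \left(\frac{1}{2} + 38809\right)} = \left(-134690\right) \frac{1}{412} - \frac{338595}{\left(- \frac{1}{197}\right) \left(- \frac{1}{21}\right) \frac{77619}{2}} = - \frac{67345}{206} - \frac{338595}{\frac{25873}{2758}} = - \frac{67345}{206} - \frac{933845010}{25873} = - \frac{194114489245}{5329838}$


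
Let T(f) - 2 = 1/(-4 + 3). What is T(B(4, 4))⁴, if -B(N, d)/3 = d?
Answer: 1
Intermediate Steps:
B(N, d) = -3*d
T(f) = 1 (T(f) = 2 + 1/(-4 + 3) = 2 + 1/(-1) = 2 - 1 = 1)
T(B(4, 4))⁴ = 1⁴ = 1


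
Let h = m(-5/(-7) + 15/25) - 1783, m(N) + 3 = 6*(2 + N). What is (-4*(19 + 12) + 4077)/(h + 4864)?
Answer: 138355/108426 ≈ 1.2760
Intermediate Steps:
m(N) = 9 + 6*N (m(N) = -3 + 6*(2 + N) = -3 + (12 + 6*N) = 9 + 6*N)
h = -61814/35 (h = (9 + 6*(-5/(-7) + 15/25)) - 1783 = (9 + 6*(-5*(-1/7) + 15*(1/25))) - 1783 = (9 + 6*(5/7 + 3/5)) - 1783 = (9 + 6*(46/35)) - 1783 = (9 + 276/35) - 1783 = 591/35 - 1783 = -61814/35 ≈ -1766.1)
(-4*(19 + 12) + 4077)/(h + 4864) = (-4*(19 + 12) + 4077)/(-61814/35 + 4864) = (-4*31 + 4077)/(108426/35) = (-124 + 4077)*(35/108426) = 3953*(35/108426) = 138355/108426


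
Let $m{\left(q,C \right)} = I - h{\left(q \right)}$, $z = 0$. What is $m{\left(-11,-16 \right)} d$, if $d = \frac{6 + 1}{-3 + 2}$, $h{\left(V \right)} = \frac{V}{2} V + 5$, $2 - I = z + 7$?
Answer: $\frac{987}{2} \approx 493.5$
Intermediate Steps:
$I = -5$ ($I = 2 - \left(0 + 7\right) = 2 - 7 = -5$)
$h{\left(V \right)} = 5 + \frac{V^{2}}{2}$ ($h{\left(V \right)} = V \frac{1}{2} V + 5 = \frac{V}{2} V + 5 = \frac{V^{2}}{2} + 5 = 5 + \frac{V^{2}}{2}$)
$d = -7$ ($d = \frac{7}{-1} = 7 \left(-1\right) = -7$)
$m{\left(q,C \right)} = -10 - \frac{q^{2}}{2}$ ($m{\left(q,C \right)} = -5 - \left(5 + \frac{q^{2}}{2}\right) = -10 - \frac{q^{2}}{2}$)
$m{\left(-11,-16 \right)} d = \left(-10 - \frac{\left(-11\right)^{2}}{2}\right) \left(-7\right) = \left(-10 - \frac{121}{2}\right) \left(-7\right) = \left(- \frac{141}{2}\right) \left(-7\right) = \frac{987}{2}$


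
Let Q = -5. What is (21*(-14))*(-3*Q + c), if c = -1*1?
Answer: -4116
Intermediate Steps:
c = -1
(21*(-14))*(-3*Q + c) = (21*(-14))*(-3*(-5) - 1) = -294*(15 - 1) = -294*14 = -4116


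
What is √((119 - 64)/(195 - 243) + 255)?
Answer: √36555/12 ≈ 15.933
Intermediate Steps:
√((119 - 64)/(195 - 243) + 255) = √(55/(-48) + 255) = √(55*(-1/48) + 255) = √(-55/48 + 255) = √(12185/48) = √36555/12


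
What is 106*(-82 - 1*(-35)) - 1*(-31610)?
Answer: 26628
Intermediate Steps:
106*(-82 - 1*(-35)) - 1*(-31610) = 106*(-82 + 35) + 31610 = 106*(-47) + 31610 = -4982 + 31610 = 26628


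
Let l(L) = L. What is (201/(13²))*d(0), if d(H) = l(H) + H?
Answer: 0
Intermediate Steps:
d(H) = 2*H (d(H) = H + H = 2*H)
(201/(13²))*d(0) = (201/(13²))*(2*0) = (201/169)*0 = 0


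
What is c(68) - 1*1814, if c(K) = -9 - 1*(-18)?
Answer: -1805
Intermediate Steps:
c(K) = 9 (c(K) = -9 + 18 = 9)
c(68) - 1*1814 = 9 - 1*1814 = 9 - 1814 = -1805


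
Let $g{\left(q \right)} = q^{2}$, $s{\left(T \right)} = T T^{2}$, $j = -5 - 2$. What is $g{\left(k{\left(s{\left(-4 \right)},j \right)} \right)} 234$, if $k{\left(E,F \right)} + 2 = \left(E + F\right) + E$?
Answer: $4391946$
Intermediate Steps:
$j = -7$ ($j = -5 - 2 = -7$)
$s{\left(T \right)} = T^{3}$
$k{\left(E,F \right)} = -2 + F + 2 E$ ($k{\left(E,F \right)} = -2 + \left(\left(E + F\right) + E\right) = -2 + \left(F + 2 E\right) = -2 + F + 2 E$)
$g{\left(k{\left(s{\left(-4 \right)},j \right)} \right)} 234 = \left(-2 - 7 + 2 \left(-4\right)^{3}\right)^{2} \cdot 234 = \left(-2 - 7 + 2 \left(-64\right)\right)^{2} \cdot 234 = \left(-2 - 7 - 128\right)^{2} \cdot 234 = \left(-137\right)^{2} \cdot 234 = 18769 \cdot 234 = 4391946$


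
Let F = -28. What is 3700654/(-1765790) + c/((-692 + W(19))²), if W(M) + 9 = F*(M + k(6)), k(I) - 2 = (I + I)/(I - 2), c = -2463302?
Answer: -5662942106473/1664370968455 ≈ -3.4025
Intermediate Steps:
k(I) = 2 + 2*I/(-2 + I) (k(I) = 2 + (I + I)/(I - 2) = 2 + (2*I)/(-2 + I) = 2 + 2*I/(-2 + I))
W(M) = -149 - 28*M (W(M) = -9 - 28*(M + 4*(-1 + 6)/(-2 + 6)) = -9 - 28*(M + 4*5/4) = -9 - 28*(M + 4*(¼)*5) = -9 - 28*(M + 5) = -9 - 28*(5 + M) = -9 + (-140 - 28*M) = -149 - 28*M)
3700654/(-1765790) + c/((-692 + W(19))²) = 3700654/(-1765790) - 2463302/(-692 + (-149 - 28*19))² = 3700654*(-1/1765790) - 2463302/(-692 + (-149 - 532))² = -1850327/882895 - 2463302/(-692 - 681)² = -1850327/882895 - 2463302/((-1373)²) = -1850327/882895 - 2463302/1885129 = -5662942106473/1664370968455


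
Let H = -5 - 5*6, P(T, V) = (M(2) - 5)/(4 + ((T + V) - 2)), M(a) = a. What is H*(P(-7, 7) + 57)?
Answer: -3885/2 ≈ -1942.5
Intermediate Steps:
P(T, V) = -3/(2 + T + V) (P(T, V) = (2 - 5)/(4 + ((T + V) - 2)) = -3/(4 + (-2 + T + V)) = -3/(2 + T + V))
H = -35 (H = -5 - 30 = -35)
H*(P(-7, 7) + 57) = -35*(-3/(2 - 7 + 7) + 57) = -35*(-3/2 + 57) = -35*111/2 = -3885/2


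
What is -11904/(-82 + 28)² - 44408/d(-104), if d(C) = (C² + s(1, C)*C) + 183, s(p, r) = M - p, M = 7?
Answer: -21083144/2521125 ≈ -8.3626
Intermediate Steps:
s(p, r) = 7 - p
d(C) = 183 + C² + 6*C (d(C) = (C² + (7 - 1*1)*C) + 183 = (C² + (7 - 1)*C) + 183 = (C² + 6*C) + 183 = 183 + C² + 6*C)
-11904/(-82 + 28)² - 44408/d(-104) = -11904/(-82 + 28)² - 44408/(183 + (-104)² + 6*(-104)) = -11904/((-54)²) - 44408/(183 + 10816 - 624) = -11904/2916 - 44408/10375 = -11904*1/2916 - 44408*1/10375 = -992/243 - 44408/10375 = -21083144/2521125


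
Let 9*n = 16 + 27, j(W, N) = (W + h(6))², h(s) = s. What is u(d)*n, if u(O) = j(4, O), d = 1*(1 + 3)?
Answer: 4300/9 ≈ 477.78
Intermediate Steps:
d = 4 (d = 1*4 = 4)
j(W, N) = (6 + W)² (j(W, N) = (W + 6)² = (6 + W)²)
n = 43/9 (n = (16 + 27)/9 = (⅑)*43 = 43/9 ≈ 4.7778)
u(O) = 100 (u(O) = (6 + 4)² = 10² = 100)
u(d)*n = 100*(43/9) = 4300/9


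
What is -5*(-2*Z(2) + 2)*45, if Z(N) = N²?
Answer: 1350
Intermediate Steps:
-5*(-2*Z(2) + 2)*45 = -5*(-2*2² + 2)*45 = -5*(-2*4 + 2)*45 = -5*(-8 + 2)*45 = -5*(-6)*45 = 30*45 = 1350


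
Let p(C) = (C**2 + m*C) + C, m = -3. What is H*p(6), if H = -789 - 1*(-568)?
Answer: -5304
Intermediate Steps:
p(C) = C**2 - 2*C (p(C) = (C**2 - 3*C) + C = C**2 - 2*C)
H = -221 (H = -789 + 568 = -221)
H*p(6) = -1326*(-2 + 6) = -1326*4 = -221*24 = -5304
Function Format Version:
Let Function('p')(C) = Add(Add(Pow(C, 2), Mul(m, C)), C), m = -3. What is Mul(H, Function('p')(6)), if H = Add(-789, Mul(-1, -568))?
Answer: -5304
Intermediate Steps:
Function('p')(C) = Add(Pow(C, 2), Mul(-2, C)) (Function('p')(C) = Add(Add(Pow(C, 2), Mul(-3, C)), C) = Add(Pow(C, 2), Mul(-2, C)))
H = -221 (H = Add(-789, 568) = -221)
Mul(H, Function('p')(6)) = Mul(-221, Mul(6, Add(-2, 6))) = Mul(-221, Mul(6, 4)) = Mul(-221, 24) = -5304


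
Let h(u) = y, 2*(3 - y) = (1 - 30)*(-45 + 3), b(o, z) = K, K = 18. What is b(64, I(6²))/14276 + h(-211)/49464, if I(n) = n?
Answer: -323371/29422836 ≈ -0.010990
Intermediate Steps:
b(o, z) = 18
y = -606 (y = 3 - (1 - 30)*(-45 + 3)/2 = 3 - (-29)*(-42)/2 = 3 - ½*1218 = 3 - 609 = -606)
h(u) = -606
b(64, I(6²))/14276 + h(-211)/49464 = 18/14276 - 606/49464 = 18*(1/14276) - 606*1/49464 = 9/7138 - 101/8244 = -323371/29422836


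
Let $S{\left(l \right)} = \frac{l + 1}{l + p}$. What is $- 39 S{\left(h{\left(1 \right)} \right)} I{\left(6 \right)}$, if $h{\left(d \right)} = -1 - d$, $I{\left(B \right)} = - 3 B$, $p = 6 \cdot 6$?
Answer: $- \frac{351}{17} \approx -20.647$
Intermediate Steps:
$p = 36$
$S{\left(l \right)} = \frac{1 + l}{36 + l}$ ($S{\left(l \right)} = \frac{l + 1}{l + 36} = \frac{1 + l}{36 + l}$)
$- 39 S{\left(h{\left(1 \right)} \right)} I{\left(6 \right)} = - 39 \frac{1 - 2}{36 - 2} \left(\left(-3\right) 6\right) = - 39 \frac{1 - 2}{36 - 2} \left(-18\right) = - 39 \cdot \frac{1}{34} \left(-1\right) \left(-18\right) = \left(-39\right) \left(- \frac{1}{34}\right) \left(-18\right) = \frac{39}{34} \left(-18\right) = - \frac{351}{17}$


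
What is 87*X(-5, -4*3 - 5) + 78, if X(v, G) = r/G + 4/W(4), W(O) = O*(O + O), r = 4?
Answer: 9303/136 ≈ 68.404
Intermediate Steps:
W(O) = 2*O² (W(O) = O*(2*O) = 2*O²)
X(v, G) = ⅛ + 4/G (X(v, G) = 4/G + 4/((2*4²)) = 4/G + 4/((2*16)) = 4/G + 4/32 = 4/G + 4*(1/32) = 4/G + ⅛ = ⅛ + 4/G)
87*X(-5, -4*3 - 5) + 78 = 87*((32 + (-4*3 - 5))/(8*(-4*3 - 5))) + 78 = 87*((32 + (-12 - 5))/(8*(-12 - 5))) + 78 = 87*((⅛)*(32 - 17)/(-17)) + 78 = 87*((⅛)*(-1/17)*15) + 78 = 87*(-15/136) + 78 = -1305/136 + 78 = 9303/136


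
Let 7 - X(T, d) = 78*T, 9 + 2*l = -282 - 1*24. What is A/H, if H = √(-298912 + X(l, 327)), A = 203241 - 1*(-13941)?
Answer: -36197*I*√71655/23885 ≈ -405.67*I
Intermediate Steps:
l = -315/2 (l = -9/2 + (-282 - 1*24)/2 = -9/2 + (-282 - 24)/2 = -9/2 + (½)*(-306) = -9/2 - 153 = -315/2 ≈ -157.50)
X(T, d) = 7 - 78*T
A = 217182 (A = 203241 + 13941 = 217182)
H = 2*I*√71655 (H = √(-298912 + (7 - 78*(-315/2))) = √(-298912 + (7 + 12285)) = √(-298912 + 12292) = √(-286620) = 2*I*√71655 ≈ 535.37*I)
A/H = 217182/((2*I*√71655)) = 217182*(-I*√71655/143310) = -36197*I*√71655/23885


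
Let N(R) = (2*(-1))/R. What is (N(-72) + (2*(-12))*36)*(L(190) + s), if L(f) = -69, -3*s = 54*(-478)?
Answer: -88488035/12 ≈ -7.3740e+6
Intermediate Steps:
s = 8604 (s = -18*(-478) = -⅓*(-25812) = 8604)
N(R) = -2/R
(N(-72) + (2*(-12))*36)*(L(190) + s) = (-2/(-72) + (2*(-12))*36)*(-69 + 8604) = (-2*(-1/72) - 24*36)*8535 = (1/36 - 864)*8535 = -31103/36*8535 = -88488035/12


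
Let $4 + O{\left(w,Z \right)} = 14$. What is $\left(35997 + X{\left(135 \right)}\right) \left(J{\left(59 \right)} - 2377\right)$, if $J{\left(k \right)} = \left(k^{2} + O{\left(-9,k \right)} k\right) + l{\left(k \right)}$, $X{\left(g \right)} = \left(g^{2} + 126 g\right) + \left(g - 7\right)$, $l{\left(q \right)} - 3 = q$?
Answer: $125308160$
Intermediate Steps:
$O{\left(w,Z \right)} = 10$ ($O{\left(w,Z \right)} = -4 + 14 = 10$)
$l{\left(q \right)} = 3 + q$
$X{\left(g \right)} = -7 + g^{2} + 127 g$ ($X{\left(g \right)} = \left(g^{2} + 126 g\right) + \left(-7 + g\right) = -7 + g^{2} + 127 g$)
$J{\left(k \right)} = 3 + k^{2} + 11 k$ ($J{\left(k \right)} = \left(k^{2} + 10 k\right) + \left(3 + k\right) = 3 + k^{2} + 11 k$)
$\left(35997 + X{\left(135 \right)}\right) \left(J{\left(59 \right)} - 2377\right) = \left(35997 + \left(-7 + 135^{2} + 127 \cdot 135\right)\right) \left(\left(3 + 59^{2} + 11 \cdot 59\right) - 2377\right) = \left(35997 + \left(-7 + 18225 + 17145\right)\right) \left(\left(3 + 3481 + 649\right) - 2377\right) = \left(35997 + 35363\right) \left(4133 - 2377\right) = 71360 \cdot 1756 = 125308160$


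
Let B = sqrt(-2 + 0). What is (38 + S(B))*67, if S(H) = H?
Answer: 2546 + 67*I*sqrt(2) ≈ 2546.0 + 94.752*I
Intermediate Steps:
B = I*sqrt(2) (B = sqrt(-2) = I*sqrt(2) ≈ 1.4142*I)
(38 + S(B))*67 = (38 + I*sqrt(2))*67 = 2546 + 67*I*sqrt(2)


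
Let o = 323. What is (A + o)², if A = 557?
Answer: 774400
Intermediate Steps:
(A + o)² = (557 + 323)² = 880² = 774400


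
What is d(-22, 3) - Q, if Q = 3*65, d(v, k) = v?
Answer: -217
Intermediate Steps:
Q = 195
d(-22, 3) - Q = -22 - 1*195 = -22 - 195 = -217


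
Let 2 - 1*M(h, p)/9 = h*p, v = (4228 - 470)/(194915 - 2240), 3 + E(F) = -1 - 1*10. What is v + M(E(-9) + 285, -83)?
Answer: 39008020883/192675 ≈ 2.0246e+5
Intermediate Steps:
E(F) = -14 (E(F) = -3 + (-1 - 1*10) = -3 + (-1 - 10) = -3 - 11 = -14)
v = 3758/192675 ≈ 0.019504
M(h, p) = 18 - 9*h*p
v + M(E(-9) + 285, -83) = 3758/192675 + (18 - 9*(-14 + 285)*(-83)) = 3758/192675 + (18 - 9*271*(-83)) = 3758/192675 + (18 + 202437) = 3758/192675 + 202455 = 39008020883/192675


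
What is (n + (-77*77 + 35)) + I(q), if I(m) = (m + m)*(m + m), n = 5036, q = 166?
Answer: 109366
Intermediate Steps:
I(m) = 4*m**2 (I(m) = (2*m)*(2*m) = 4*m**2)
(n + (-77*77 + 35)) + I(q) = (5036 + (-77*77 + 35)) + 4*166**2 = (5036 + (-5929 + 35)) + 4*27556 = (5036 - 5894) + 110224 = -858 + 110224 = 109366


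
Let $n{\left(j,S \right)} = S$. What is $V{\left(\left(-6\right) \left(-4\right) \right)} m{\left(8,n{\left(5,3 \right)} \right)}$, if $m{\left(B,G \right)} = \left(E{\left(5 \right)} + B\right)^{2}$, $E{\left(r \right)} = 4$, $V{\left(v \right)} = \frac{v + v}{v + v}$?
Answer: $144$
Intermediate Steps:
$V{\left(v \right)} = 1$ ($V{\left(v \right)} = \frac{2 v}{2 v} = 2 v \frac{1}{2 v} = 1$)
$m{\left(B,G \right)} = \left(4 + B\right)^{2}$
$V{\left(\left(-6\right) \left(-4\right) \right)} m{\left(8,n{\left(5,3 \right)} \right)} = 1 \left(4 + 8\right)^{2} = 1 \cdot 12^{2} = 1 \cdot 144 = 144$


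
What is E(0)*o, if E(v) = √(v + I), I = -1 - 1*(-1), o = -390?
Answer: 0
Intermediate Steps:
I = 0 (I = -1 + 1 = 0)
E(v) = √v (E(v) = √(v + 0) = √v)
E(0)*o = √0*(-390) = 0*(-390) = 0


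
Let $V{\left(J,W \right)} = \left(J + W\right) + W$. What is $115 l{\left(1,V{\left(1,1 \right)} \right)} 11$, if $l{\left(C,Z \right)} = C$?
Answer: $1265$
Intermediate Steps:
$V{\left(J,W \right)} = J + 2 W$
$115 l{\left(1,V{\left(1,1 \right)} \right)} 11 = 115 \cdot 1 \cdot 11 = 115 \cdot 11 = 1265$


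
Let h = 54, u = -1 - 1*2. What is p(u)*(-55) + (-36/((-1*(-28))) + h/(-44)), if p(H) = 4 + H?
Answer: -8857/154 ≈ -57.513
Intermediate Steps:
u = -3 (u = -1 - 2 = -3)
p(u)*(-55) + (-36/((-1*(-28))) + h/(-44)) = (4 - 3)*(-55) + (-36/((-1*(-28))) + 54/(-44)) = 1*(-55) + (-36/28 + 54*(-1/44)) = -55 + (-36*1/28 - 27/22) = -55 + (-9/7 - 27/22) = -55 - 387/154 = -8857/154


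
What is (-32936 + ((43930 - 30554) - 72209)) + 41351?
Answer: -50418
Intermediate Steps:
(-32936 + ((43930 - 30554) - 72209)) + 41351 = (-32936 + (13376 - 72209)) + 41351 = (-32936 - 58833) + 41351 = -91769 + 41351 = -50418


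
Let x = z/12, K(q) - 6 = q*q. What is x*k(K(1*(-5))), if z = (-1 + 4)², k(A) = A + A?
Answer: 93/2 ≈ 46.500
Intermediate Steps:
K(q) = 6 + q² (K(q) = 6 + q*q = 6 + q²)
k(A) = 2*A
z = 9 (z = 3² = 9)
x = ¾ (x = 9/12 = 9*(1/12) = ¾ ≈ 0.75000)
x*k(K(1*(-5))) = 3*(2*(6 + (1*(-5))²))/4 = 3*(2*(6 + (-5)²))/4 = 3*(2*(6 + 25))/4 = 3*(2*31)/4 = (¾)*62 = 93/2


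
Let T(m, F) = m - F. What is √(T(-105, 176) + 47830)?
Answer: √47549 ≈ 218.06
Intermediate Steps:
√(T(-105, 176) + 47830) = √((-105 - 1*176) + 47830) = √((-105 - 176) + 47830) = √(-281 + 47830) = √47549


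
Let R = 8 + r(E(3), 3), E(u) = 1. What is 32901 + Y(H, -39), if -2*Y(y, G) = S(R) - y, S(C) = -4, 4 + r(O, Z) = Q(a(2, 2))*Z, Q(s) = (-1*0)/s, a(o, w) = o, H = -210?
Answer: 32798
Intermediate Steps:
Q(s) = 0 (Q(s) = 0/s = 0)
r(O, Z) = -4 (r(O, Z) = -4 + 0*Z = -4 + 0 = -4)
R = 4 (R = 8 - 4 = 4)
Y(y, G) = 2 + y/2 (Y(y, G) = -(-4 - y)/2 = 2 + y/2)
32901 + Y(H, -39) = 32901 + (2 + (1/2)*(-210)) = 32901 + (2 - 105) = 32901 - 103 = 32798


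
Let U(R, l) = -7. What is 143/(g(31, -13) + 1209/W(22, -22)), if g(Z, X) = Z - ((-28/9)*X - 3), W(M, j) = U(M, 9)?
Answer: -9009/11287 ≈ -0.79817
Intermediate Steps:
W(M, j) = -7
g(Z, X) = 3 + Z + 28*X/9 (g(Z, X) = Z - ((-28*⅑)*X - 3) = Z - (-28*X/9 - 3) = Z - (-3 - 28*X/9) = Z + (3 + 28*X/9) = 3 + Z + 28*X/9)
143/(g(31, -13) + 1209/W(22, -22)) = 143/((3 + 31 + (28/9)*(-13)) + 1209/(-7)) = 143/((3 + 31 - 364/9) + 1209*(-⅐)) = 143/(-58/9 - 1209/7) = 143/(-11287/63) = -63/11287*143 = -9009/11287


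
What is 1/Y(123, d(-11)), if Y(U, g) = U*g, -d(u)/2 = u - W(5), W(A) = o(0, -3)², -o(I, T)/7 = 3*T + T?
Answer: 1/1738482 ≈ 5.7521e-7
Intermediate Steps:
o(I, T) = -28*T (o(I, T) = -7*(3*T + T) = -28*T)
W(A) = 7056 (W(A) = (-28*(-3))² = 84² = 7056)
d(u) = 14112 - 2*u (d(u) = -2*(u - 1*7056) = -2*(u - 7056) = -2*(-7056 + u) = 14112 - 2*u)
1/Y(123, d(-11)) = 1/(123*(14112 - 2*(-11))) = 1/(123*(14112 + 22)) = 1/(123*14134) = 1/1738482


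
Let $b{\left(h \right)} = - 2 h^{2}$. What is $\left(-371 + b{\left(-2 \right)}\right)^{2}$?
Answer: $143641$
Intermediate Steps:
$\left(-371 + b{\left(-2 \right)}\right)^{2} = \left(-371 - 2 \left(-2\right)^{2}\right)^{2} = \left(-371 - 8\right)^{2} = \left(-379\right)^{2} = 143641$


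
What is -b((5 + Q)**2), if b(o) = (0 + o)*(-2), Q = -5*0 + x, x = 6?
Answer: 242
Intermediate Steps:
Q = 6 (Q = -5*0 + 6 = 0 + 6 = 6)
b(o) = -2*o (b(o) = o*(-2) = -2*o)
-b((5 + Q)**2) = -(-2)*(5 + 6)**2 = -(-2)*11**2 = -(-2)*121 = -1*(-242) = 242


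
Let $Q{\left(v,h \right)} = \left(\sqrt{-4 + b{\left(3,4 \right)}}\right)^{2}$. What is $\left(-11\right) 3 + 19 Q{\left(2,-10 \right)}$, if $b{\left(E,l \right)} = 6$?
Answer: $5$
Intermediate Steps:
$Q{\left(v,h \right)} = 2$ ($Q{\left(v,h \right)} = \left(\sqrt{-4 + 6}\right)^{2} = \left(\sqrt{2}\right)^{2} = 2$)
$\left(-11\right) 3 + 19 Q{\left(2,-10 \right)} = \left(-11\right) 3 + 19 \cdot 2 = -33 + 38 = 5$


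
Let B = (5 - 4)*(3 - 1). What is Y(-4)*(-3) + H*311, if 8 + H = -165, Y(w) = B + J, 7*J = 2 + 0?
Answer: -376669/7 ≈ -53810.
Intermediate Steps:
B = 2 (B = 1*2 = 2)
J = 2/7 (J = (2 + 0)/7 = (⅐)*2 = 2/7 ≈ 0.28571)
Y(w) = 16/7 (Y(w) = 2 + 2/7 = 16/7)
H = -173 (H = -8 - 165 = -173)
Y(-4)*(-3) + H*311 = (16/7)*(-3) - 173*311 = -48/7 - 53803 = -376669/7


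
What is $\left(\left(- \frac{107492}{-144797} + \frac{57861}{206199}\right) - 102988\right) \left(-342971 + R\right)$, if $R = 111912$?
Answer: $\frac{26314041452282954063}{1105814689} \approx 2.3796 \cdot 10^{10}$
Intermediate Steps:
$\left(\left(- \frac{107492}{-144797} + \frac{57861}{206199}\right) - 102988\right) \left(-342971 + R\right) = \left(\left(- \frac{107492}{-144797} + \frac{57861}{206199}\right) - 102988\right) \left(-342971 + 111912\right) = \left(\left(\left(-107492\right) \left(- \frac{1}{144797}\right) + 57861 \cdot \frac{1}{206199}\right) - 102988\right) \left(-231059\right) = \left(\left(\frac{107492}{144797} + \frac{2143}{7637}\right) - 102988\right) \left(-231059\right) = \left(\frac{1131216375}{1105814689} - 102988\right) \left(-231059\right) = \left(- \frac{113884511974357}{1105814689}\right) \left(-231059\right) = \frac{26314041452282954063}{1105814689}$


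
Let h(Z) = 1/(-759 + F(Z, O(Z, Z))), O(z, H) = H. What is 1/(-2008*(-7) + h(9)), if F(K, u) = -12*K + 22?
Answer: 845/11877319 ≈ 7.1144e-5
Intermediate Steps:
F(K, u) = 22 - 12*K
h(Z) = 1/(-737 - 12*Z) (h(Z) = 1/(-759 + (22 - 12*Z)) = 1/(-737 - 12*Z))
1/(-2008*(-7) + h(9)) = 1/(-2008*(-7) - 1/(737 + 12*9)) = 1/(14056 - 1/(737 + 108)) = 1/(14056 - 1/845) = 1/(11877319/845) = 845/11877319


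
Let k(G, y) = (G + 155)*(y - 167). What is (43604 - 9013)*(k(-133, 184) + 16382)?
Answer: 579606796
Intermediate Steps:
k(G, y) = (-167 + y)*(155 + G) (k(G, y) = (155 + G)*(-167 + y) = (-167 + y)*(155 + G))
(43604 - 9013)*(k(-133, 184) + 16382) = (43604 - 9013)*((-25885 - 167*(-133) + 155*184 - 133*184) + 16382) = 34591*((-25885 + 22211 + 28520 - 24472) + 16382) = 34591*(374 + 16382) = 34591*16756 = 579606796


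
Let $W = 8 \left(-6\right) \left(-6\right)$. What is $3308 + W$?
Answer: $3596$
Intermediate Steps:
$W = 288$ ($W = \left(-48\right) \left(-6\right) = 288$)
$3308 + W = 3308 + 288 = 3596$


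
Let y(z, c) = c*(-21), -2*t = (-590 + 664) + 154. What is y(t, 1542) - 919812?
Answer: -952194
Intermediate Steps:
t = -114 (t = -((-590 + 664) + 154)/2 = -(74 + 154)/2 = -1/2*228 = -114)
y(z, c) = -21*c
y(t, 1542) - 919812 = -21*1542 - 919812 = -32382 - 919812 = -952194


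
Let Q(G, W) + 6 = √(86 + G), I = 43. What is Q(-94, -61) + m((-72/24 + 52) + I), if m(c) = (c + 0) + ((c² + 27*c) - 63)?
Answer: 10971 + 2*I*√2 ≈ 10971.0 + 2.8284*I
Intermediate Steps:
Q(G, W) = -6 + √(86 + G)
m(c) = -63 + c² + 28*c (m(c) = c + (-63 + c² + 27*c) = -63 + c² + 28*c)
Q(-94, -61) + m((-72/24 + 52) + I) = (-6 + √(86 - 94)) + (-63 + ((-72/24 + 52) + 43)² + 28*((-72/24 + 52) + 43)) = (-6 + √(-8)) + (-63 + ((-72*1/24 + 52) + 43)² + 28*((-72*1/24 + 52) + 43)) = (-6 + 2*I*√2) + (-63 + ((-3 + 52) + 43)² + 28*((-3 + 52) + 43)) = (-6 + 2*I*√2) + (-63 + (49 + 43)² + 28*(49 + 43)) = (-6 + 2*I*√2) + (-63 + 92² + 28*92) = (-6 + 2*I*√2) + (-63 + 8464 + 2576) = (-6 + 2*I*√2) + 10977 = 10971 + 2*I*√2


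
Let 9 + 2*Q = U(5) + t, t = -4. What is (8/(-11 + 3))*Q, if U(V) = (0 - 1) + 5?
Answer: 9/2 ≈ 4.5000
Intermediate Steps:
U(V) = 4 (U(V) = -1 + 5 = 4)
Q = -9/2 (Q = -9/2 + (4 - 4)/2 = -9/2 + (1/2)*0 = -9/2 + 0 = -9/2 ≈ -4.5000)
(8/(-11 + 3))*Q = (8/(-11 + 3))*(-9/2) = (8/(-8))*(-9/2) = -1/8*8*(-9/2) = -1*(-9/2) = 9/2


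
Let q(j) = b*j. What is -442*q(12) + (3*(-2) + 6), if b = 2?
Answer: -10608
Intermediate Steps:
q(j) = 2*j
-442*q(12) + (3*(-2) + 6) = -884*12 + (3*(-2) + 6) = -442*24 + (-6 + 6) = -10608 + 0 = -10608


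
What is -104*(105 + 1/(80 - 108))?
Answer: -76414/7 ≈ -10916.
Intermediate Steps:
-104*(105 + 1/(80 - 108)) = -104*(105 + 1/(-28)) = -104*(105 - 1/28) = -104*2939/28 = -76414/7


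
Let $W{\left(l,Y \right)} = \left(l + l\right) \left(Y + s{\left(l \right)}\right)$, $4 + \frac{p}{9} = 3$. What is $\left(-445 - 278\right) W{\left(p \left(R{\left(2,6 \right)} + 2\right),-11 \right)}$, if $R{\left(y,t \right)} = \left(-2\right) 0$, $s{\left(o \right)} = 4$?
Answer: $-182196$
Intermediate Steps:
$p = -9$ ($p = -36 + 9 \cdot 3 = -36 + 27 = -9$)
$R{\left(y,t \right)} = 0$
$W{\left(l,Y \right)} = 2 l \left(4 + Y\right)$ ($W{\left(l,Y \right)} = \left(l + l\right) \left(Y + 4\right) = 2 l \left(4 + Y\right)$)
$\left(-445 - 278\right) W{\left(p \left(R{\left(2,6 \right)} + 2\right),-11 \right)} = \left(-445 - 278\right) 2 \left(- 9 \left(0 + 2\right)\right) \left(4 - 11\right) = - 723 \cdot 2 \left(\left(-9\right) 2\right) \left(-7\right) = - 723 \cdot 2 \left(-18\right) \left(-7\right) = \left(-723\right) 252 = -182196$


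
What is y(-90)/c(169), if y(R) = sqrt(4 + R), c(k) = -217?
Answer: -I*sqrt(86)/217 ≈ -0.042736*I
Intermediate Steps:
y(-90)/c(169) = sqrt(4 - 90)/(-217) = sqrt(-86)*(-1/217) = (I*sqrt(86))*(-1/217) = -I*sqrt(86)/217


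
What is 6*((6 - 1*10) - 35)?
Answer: -234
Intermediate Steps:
6*((6 - 1*10) - 35) = 6*((6 - 10) - 35) = 6*(-4 - 35) = 6*(-39) = -234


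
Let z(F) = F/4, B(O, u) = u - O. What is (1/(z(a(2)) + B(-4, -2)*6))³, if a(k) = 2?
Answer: 8/15625 ≈ 0.00051200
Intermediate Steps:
z(F) = F/4
(1/(z(a(2)) + B(-4, -2)*6))³ = (1/((¼)*2 + (-2 - 1*(-4))*6))³ = (1/(½ + (-2 + 4)*6))³ = (1/(½ + 2*6))³ = (1/(½ + 12))³ = (1/(25/2))³ = (2/25)³ = 8/15625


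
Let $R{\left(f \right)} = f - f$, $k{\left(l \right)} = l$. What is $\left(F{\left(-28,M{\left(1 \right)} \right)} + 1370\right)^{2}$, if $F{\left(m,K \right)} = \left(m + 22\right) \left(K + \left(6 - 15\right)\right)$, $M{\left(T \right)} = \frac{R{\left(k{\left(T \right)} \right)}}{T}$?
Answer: $2027776$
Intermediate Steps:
$R{\left(f \right)} = 0$
$M{\left(T \right)} = 0$ ($M{\left(T \right)} = \frac{0}{T} = 0$)
$F{\left(m,K \right)} = \left(-9 + K\right) \left(22 + m\right)$ ($F{\left(m,K \right)} = \left(22 + m\right) \left(K + \left(6 - 15\right)\right) = \left(22 + m\right) \left(K - 9\right) = \left(22 + m\right) \left(-9 + K\right) = \left(-9 + K\right) \left(22 + m\right)$)
$\left(F{\left(-28,M{\left(1 \right)} \right)} + 1370\right)^{2} = \left(\left(-198 - -252 + 22 \cdot 0 + 0 \left(-28\right)\right) + 1370\right)^{2} = \left(\left(-198 + 252 + 0 + 0\right) + 1370\right)^{2} = \left(54 + 1370\right)^{2} = 1424^{2} = 2027776$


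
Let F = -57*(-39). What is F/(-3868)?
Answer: -2223/3868 ≈ -0.57472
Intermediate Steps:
F = 2223
F/(-3868) = 2223/(-3868) = 2223*(-1/3868) = -2223/3868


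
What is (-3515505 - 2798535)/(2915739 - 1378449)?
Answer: -70156/17081 ≈ -4.1073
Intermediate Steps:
(-3515505 - 2798535)/(2915739 - 1378449) = -6314040/1537290 = -6314040*1/1537290 = -70156/17081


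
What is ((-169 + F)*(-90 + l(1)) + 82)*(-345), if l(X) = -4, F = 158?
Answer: -385020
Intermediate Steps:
((-169 + F)*(-90 + l(1)) + 82)*(-345) = ((-169 + 158)*(-90 - 4) + 82)*(-345) = (-11*(-94) + 82)*(-345) = (1034 + 82)*(-345) = 1116*(-345) = -385020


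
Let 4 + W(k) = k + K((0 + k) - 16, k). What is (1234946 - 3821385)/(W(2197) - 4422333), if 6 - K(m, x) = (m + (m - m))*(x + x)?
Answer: 2586439/14003448 ≈ 0.18470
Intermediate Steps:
K(m, x) = 6 - 2*m*x (K(m, x) = 6 - (m + (m - m))*(x + x) = 6 - (m + 0)*2*x = 6 - m*2*x = 6 - 2*m*x)
W(k) = 2 + k - 2*k*(-16 + k) (W(k) = -4 + (k + (6 - 2*((0 + k) - 16)*k)) = -4 + (k + (6 - 2*(k - 16)*k)) = -4 + (k + (6 - 2*(-16 + k)*k)) = -4 + (k + (6 - 2*k*(-16 + k))) = -4 + (6 + k - 2*k*(-16 + k)) = 2 + k - 2*k*(-16 + k))
(1234946 - 3821385)/(W(2197) - 4422333) = (1234946 - 3821385)/((2 + 2197 - 2*2197*(-16 + 2197)) - 4422333) = -2586439/((2 + 2197 - 2*2197*2181) - 4422333) = -2586439/((2 + 2197 - 9583314) - 4422333) = -2586439/(-9581115 - 4422333) = -2586439/(-14003448) = -2586439*(-1/14003448) = 2586439/14003448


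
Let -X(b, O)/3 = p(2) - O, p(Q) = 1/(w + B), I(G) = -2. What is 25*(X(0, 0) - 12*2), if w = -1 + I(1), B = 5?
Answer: -1275/2 ≈ -637.50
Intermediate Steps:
w = -3 (w = -1 - 2 = -3)
p(Q) = ½ (p(Q) = 1/(-3 + 5) = 1/2 = ½)
X(b, O) = -3/2 + 3*O (X(b, O) = -3*(½ - O) = -3/2 + 3*O)
25*(X(0, 0) - 12*2) = 25*((-3/2 + 3*0) - 12*2) = 25*((-3/2 + 0) - 24) = 25*(-3/2 - 24) = 25*(-51/2) = -1275/2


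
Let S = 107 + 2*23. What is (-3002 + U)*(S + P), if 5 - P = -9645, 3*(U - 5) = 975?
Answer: -26193616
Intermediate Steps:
U = 330 (U = 5 + (⅓)*975 = 5 + 325 = 330)
P = 9650 (P = 5 - 1*(-9645) = 5 + 9645 = 9650)
S = 153 (S = 107 + 46 = 153)
(-3002 + U)*(S + P) = (-3002 + 330)*(153 + 9650) = -2672*9803 = -26193616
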